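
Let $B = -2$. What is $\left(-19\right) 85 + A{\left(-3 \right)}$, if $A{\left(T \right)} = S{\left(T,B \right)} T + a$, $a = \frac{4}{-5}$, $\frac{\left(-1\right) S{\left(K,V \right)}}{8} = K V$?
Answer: $- \frac{7359}{5} \approx -1471.8$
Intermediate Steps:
$S{\left(K,V \right)} = - 8 K V$
$a = - \frac{4}{5}$ ($a = 4 \left(- \frac{1}{5}\right) = - \frac{4}{5} \approx -0.8$)
$A{\left(T \right)} = - \frac{4}{5} + 16 T^{2}$ ($A{\left(T \right)} = \left(-8\right) T \left(-2\right) T - \frac{4}{5} = 16 T T - \frac{4}{5} = 16 T^{2} - \frac{4}{5} = - \frac{4}{5} + 16 T^{2}$)
$\left(-19\right) 85 + A{\left(-3 \right)} = \left(-19\right) 85 - \left(\frac{4}{5} - 16 \left(-3\right)^{2}\right) = -1615 + \left(- \frac{4}{5} + 16 \cdot 9\right) = -1615 + \left(- \frac{4}{5} + 144\right) = -1615 + \frac{716}{5} = - \frac{7359}{5}$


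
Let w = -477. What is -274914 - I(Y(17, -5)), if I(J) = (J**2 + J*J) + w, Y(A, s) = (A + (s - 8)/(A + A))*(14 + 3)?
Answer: -868099/2 ≈ -4.3405e+5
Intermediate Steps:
Y(A, s) = 17*A + 17*(-8 + s)/(2*A) (Y(A, s) = (A + (-8 + s)/((2*A)))*17 = (A + (-8 + s)*(1/(2*A)))*17 = (A + (-8 + s)/(2*A))*17 = 17*A + 17*(-8 + s)/(2*A))
I(J) = -477 + 2*J**2 (I(J) = (J**2 + J*J) - 477 = (J**2 + J**2) - 477 = 2*J**2 - 477 = -477 + 2*J**2)
-274914 - I(Y(17, -5)) = -274914 - (-477 + 2*((17/2)*(-8 - 5 + 2*17**2)/17)**2) = -274914 - (-477 + 2*((17/2)*(1/17)*(-8 - 5 + 2*289))**2) = -274914 - (-477 + 2*((17/2)*(1/17)*(-8 - 5 + 578))**2) = -274914 - (-477 + 2*((17/2)*(1/17)*565)**2) = -274914 - (-477 + 2*(565/2)**2) = -274914 - (-477 + 2*(319225/4)) = -274914 - (-477 + 319225/2) = -274914 - 1*318271/2 = -274914 - 318271/2 = -868099/2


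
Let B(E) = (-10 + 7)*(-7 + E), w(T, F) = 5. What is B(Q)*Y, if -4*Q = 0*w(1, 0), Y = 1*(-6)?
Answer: -126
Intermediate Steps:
Y = -6
Q = 0 (Q = -0*5 = -¼*0 = 0)
B(E) = 21 - 3*E (B(E) = -3*(-7 + E) = 21 - 3*E)
B(Q)*Y = (21 - 3*0)*(-6) = (21 + 0)*(-6) = 21*(-6) = -126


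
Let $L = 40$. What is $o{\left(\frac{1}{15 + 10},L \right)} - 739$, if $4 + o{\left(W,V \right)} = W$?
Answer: $- \frac{18574}{25} \approx -742.96$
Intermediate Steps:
$o{\left(W,V \right)} = -4 + W$
$o{\left(\frac{1}{15 + 10},L \right)} - 739 = \left(-4 + \frac{1}{15 + 10}\right) - 739 = \left(-4 + \frac{1}{25}\right) - 739 = - \frac{99}{25} - 739 = - \frac{18574}{25}$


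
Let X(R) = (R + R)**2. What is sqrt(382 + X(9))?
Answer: sqrt(706) ≈ 26.571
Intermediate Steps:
X(R) = 4*R**2 (X(R) = (2*R)**2 = 4*R**2)
sqrt(382 + X(9)) = sqrt(382 + 4*9**2) = sqrt(382 + 4*81) = sqrt(382 + 324) = sqrt(706)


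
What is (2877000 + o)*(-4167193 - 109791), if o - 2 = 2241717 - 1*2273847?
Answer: -12167472026048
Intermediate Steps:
o = -32128 (o = 2 + (2241717 - 1*2273847) = 2 + (2241717 - 2273847) = 2 - 32130 = -32128)
(2877000 + o)*(-4167193 - 109791) = (2877000 - 32128)*(-4167193 - 109791) = 2844872*(-4276984) = -12167472026048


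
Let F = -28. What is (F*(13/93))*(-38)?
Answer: 13832/93 ≈ 148.73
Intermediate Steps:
(F*(13/93))*(-38) = -364/93*(-38) = 13832/93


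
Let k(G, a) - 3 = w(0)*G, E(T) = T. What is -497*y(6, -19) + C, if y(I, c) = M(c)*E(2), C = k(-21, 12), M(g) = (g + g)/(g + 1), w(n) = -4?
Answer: -18103/9 ≈ -2011.4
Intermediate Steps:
M(g) = 2*g/(1 + g) (M(g) = (2*g)/(1 + g) = 2*g/(1 + g))
k(G, a) = 3 - 4*G
C = 87 (C = 3 - 4*(-21) = 3 + 84 = 87)
y(I, c) = 4*c/(1 + c) (y(I, c) = (2*c/(1 + c))*2 = 4*c/(1 + c))
-497*y(6, -19) + C = -1988*(-19)/(1 - 19) + 87 = -1988*(-19)/(-18) + 87 = -1988*(-19)*(-1)/18 + 87 = -497*38/9 + 87 = -18886/9 + 87 = -18103/9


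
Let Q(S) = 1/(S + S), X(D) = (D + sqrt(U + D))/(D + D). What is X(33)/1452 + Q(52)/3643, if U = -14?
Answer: 23861/68765268 + sqrt(19)/95832 ≈ 0.00039248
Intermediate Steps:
X(D) = (D + sqrt(-14 + D))/(2*D) (X(D) = (D + sqrt(-14 + D))/(D + D) = (D + sqrt(-14 + D))/((2*D)) = (D + sqrt(-14 + D))*(1/(2*D)) = (D + sqrt(-14 + D))/(2*D))
Q(S) = 1/(2*S)
X(33)/1452 + Q(52)/3643 = ((1/2)*(33 + sqrt(-14 + 33))/33)/1452 + ((1/2)/52)/3643 = ((1/2)*(1/33)*(33 + sqrt(19)))*(1/1452) + ((1/2)*(1/52))*(1/3643) = (1/2 + sqrt(19)/66)*(1/1452) + (1/104)*(1/3643) = (1/2904 + sqrt(19)/95832) + 1/378872 = 23861/68765268 + sqrt(19)/95832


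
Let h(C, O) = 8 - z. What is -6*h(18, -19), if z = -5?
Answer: -78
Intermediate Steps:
h(C, O) = 13 (h(C, O) = 8 - 1*(-5) = 8 + 5 = 13)
-6*h(18, -19) = -6*13 = -78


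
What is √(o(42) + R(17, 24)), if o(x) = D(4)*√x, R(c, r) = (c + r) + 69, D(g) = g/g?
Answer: √(110 + √42) ≈ 10.793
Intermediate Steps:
D(g) = 1
R(c, r) = 69 + c + r
o(x) = √x (o(x) = 1*√x = √x)
√(o(42) + R(17, 24)) = √(√42 + (69 + 17 + 24)) = √(√42 + 110) = √(110 + √42)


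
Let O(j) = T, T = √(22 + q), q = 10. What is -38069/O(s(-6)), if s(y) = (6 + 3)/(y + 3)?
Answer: -38069*√2/8 ≈ -6729.7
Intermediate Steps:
s(y) = 9/(3 + y)
T = 4*√2 (T = √(22 + 10) = √32 = 4*√2 ≈ 5.6569)
O(j) = 4*√2
-38069/O(s(-6)) = -38069*√2/8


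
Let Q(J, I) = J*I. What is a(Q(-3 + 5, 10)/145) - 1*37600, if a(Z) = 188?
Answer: -37412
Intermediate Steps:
Q(J, I) = I*J
a(Q(-3 + 5, 10)/145) - 1*37600 = 188 - 1*37600 = 188 - 37600 = -37412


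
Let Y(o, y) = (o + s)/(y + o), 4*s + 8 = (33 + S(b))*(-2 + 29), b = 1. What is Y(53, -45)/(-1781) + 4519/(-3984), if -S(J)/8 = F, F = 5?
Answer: -16100413/14191008 ≈ -1.1346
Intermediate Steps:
S(J) = -40 (S(J) = -8*5 = -40)
s = -197/4 (s = -2 + ((33 - 40)*(-2 + 29))/4 = -2 + (-7*27)/4 = -2 + (¼)*(-189) = -2 - 189/4 = -197/4 ≈ -49.250)
Y(o, y) = (-197/4 + o)/(o + y) (Y(o, y) = (o - 197/4)/(y + o) = (-197/4 + o)/(o + y))
Y(53, -45)/(-1781) + 4519/(-3984) = ((-197/4 + 53)/(53 - 45))/(-1781) + 4519/(-3984) = ((15/4)/8)*(-1/1781) + 4519*(-1/3984) = ((⅛)*(15/4))*(-1/1781) - 4519/3984 = (15/32)*(-1/1781) - 4519/3984 = -15/56992 - 4519/3984 = -16100413/14191008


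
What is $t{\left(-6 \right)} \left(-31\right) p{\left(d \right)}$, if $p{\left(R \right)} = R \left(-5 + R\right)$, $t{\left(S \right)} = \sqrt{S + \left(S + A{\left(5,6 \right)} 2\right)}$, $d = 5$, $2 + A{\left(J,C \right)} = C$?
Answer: $0$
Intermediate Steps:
$A{\left(J,C \right)} = -2 + C$
$t{\left(S \right)} = \sqrt{8 + 2 S}$ ($t{\left(S \right)} = \sqrt{S + \left(S + \left(-2 + 6\right) 2\right)} = \sqrt{S + \left(S + 4 \cdot 2\right)} = \sqrt{S + \left(S + 8\right)} = \sqrt{S + \left(8 + S\right)} = \sqrt{8 + 2 S}$)
$t{\left(-6 \right)} \left(-31\right) p{\left(d \right)} = \sqrt{8 + 2 \left(-6\right)} \left(-31\right) 5 \left(-5 + 5\right) = \sqrt{8 - 12} \left(-31\right) 5 \cdot 0 = \sqrt{-4} \left(-31\right) 0 = 2 i \left(-31\right) 0 = - 62 i 0 = 0$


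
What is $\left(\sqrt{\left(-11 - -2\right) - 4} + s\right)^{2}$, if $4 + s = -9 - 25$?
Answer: $\left(38 - i \sqrt{13}\right)^{2} \approx 1431.0 - 274.02 i$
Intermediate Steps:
$s = -38$ ($s = -4 - 34 = -38$)
$\left(\sqrt{\left(-11 - -2\right) - 4} + s\right)^{2} = \left(\sqrt{\left(-11 - -2\right) - 4} - 38\right)^{2} = \left(\sqrt{\left(-11 + 2\right) - 4} - 38\right)^{2} = \left(\sqrt{-9 - 4} - 38\right)^{2} = \left(\sqrt{-13} - 38\right)^{2} = \left(i \sqrt{13} - 38\right)^{2} = \left(-38 + i \sqrt{13}\right)^{2}$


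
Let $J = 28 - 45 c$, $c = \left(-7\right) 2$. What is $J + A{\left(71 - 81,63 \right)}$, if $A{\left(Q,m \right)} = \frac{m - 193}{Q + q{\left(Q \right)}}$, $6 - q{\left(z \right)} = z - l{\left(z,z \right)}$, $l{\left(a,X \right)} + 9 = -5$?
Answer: $\frac{2697}{4} \approx 674.25$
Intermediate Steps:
$l{\left(a,X \right)} = -14$ ($l{\left(a,X \right)} = -9 - 5 = -14$)
$q{\left(z \right)} = -8 - z$ ($q{\left(z \right)} = 6 - \left(z - -14\right) = 6 - \left(z + 14\right) = 6 - \left(14 + z\right) = -8 - z$)
$c = -14$
$J = 658$ ($J = 28 - -630 = 28 + 630 = 658$)
$A{\left(Q,m \right)} = \frac{193}{8} - \frac{m}{8}$ ($A{\left(Q,m \right)} = \frac{m - 193}{Q - \left(8 + Q\right)} = \frac{-193 + m}{-8} = \left(-193 + m\right) \left(- \frac{1}{8}\right) = \frac{193}{8} - \frac{m}{8}$)
$J + A{\left(71 - 81,63 \right)} = 658 + \left(\frac{193}{8} - \frac{63}{8}\right) = 658 + \frac{65}{4} = \frac{2697}{4}$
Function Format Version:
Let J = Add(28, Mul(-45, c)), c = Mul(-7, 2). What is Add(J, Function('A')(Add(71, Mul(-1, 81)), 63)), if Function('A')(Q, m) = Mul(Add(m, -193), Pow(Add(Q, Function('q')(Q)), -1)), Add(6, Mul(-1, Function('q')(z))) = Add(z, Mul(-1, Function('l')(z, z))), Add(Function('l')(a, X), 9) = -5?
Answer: Rational(2697, 4) ≈ 674.25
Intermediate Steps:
Function('l')(a, X) = -14 (Function('l')(a, X) = Add(-9, -5) = -14)
Function('q')(z) = Add(-8, Mul(-1, z)) (Function('q')(z) = Add(6, Mul(-1, Add(z, Mul(-1, -14)))) = Add(6, Mul(-1, Add(z, 14))) = Add(6, Mul(-1, Add(14, z))) = Add(6, Add(-14, Mul(-1, z))) = Add(-8, Mul(-1, z)))
c = -14
J = 658 (J = Add(28, Mul(-45, -14)) = Add(28, 630) = 658)
Function('A')(Q, m) = Add(Rational(193, 8), Mul(Rational(-1, 8), m)) (Function('A')(Q, m) = Mul(Add(m, -193), Pow(Add(Q, Add(-8, Mul(-1, Q))), -1)) = Mul(Add(-193, m), Pow(-8, -1)) = Mul(Add(-193, m), Rational(-1, 8)) = Add(Rational(193, 8), Mul(Rational(-1, 8), m)))
Add(J, Function('A')(Add(71, Mul(-1, 81)), 63)) = Add(658, Add(Rational(193, 8), Mul(Rational(-1, 8), 63))) = Add(658, Add(Rational(193, 8), Rational(-63, 8))) = Add(658, Rational(65, 4)) = Rational(2697, 4)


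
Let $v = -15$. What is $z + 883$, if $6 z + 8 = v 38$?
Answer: $\frac{2360}{3} \approx 786.67$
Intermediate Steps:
$z = - \frac{289}{3}$ ($z = - \frac{4}{3} + \frac{\left(-15\right) 38}{6} = - \frac{4}{3} + \frac{1}{6} \left(-570\right) = - \frac{4}{3} - 95 = - \frac{289}{3} \approx -96.333$)
$z + 883 = - \frac{289}{3} + 883 = \frac{2360}{3}$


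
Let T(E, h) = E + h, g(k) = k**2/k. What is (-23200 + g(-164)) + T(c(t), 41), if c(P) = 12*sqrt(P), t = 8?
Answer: -23323 + 24*sqrt(2) ≈ -23289.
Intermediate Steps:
g(k) = k
(-23200 + g(-164)) + T(c(t), 41) = (-23200 - 164) + (12*sqrt(8) + 41) = -23364 + (12*(2*sqrt(2)) + 41) = -23364 + (24*sqrt(2) + 41) = -23364 + (41 + 24*sqrt(2)) = -23323 + 24*sqrt(2)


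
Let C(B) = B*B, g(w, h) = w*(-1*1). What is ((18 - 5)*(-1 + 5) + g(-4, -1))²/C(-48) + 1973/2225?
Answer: 180053/80100 ≈ 2.2479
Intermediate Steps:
g(w, h) = -w (g(w, h) = w*(-1) = -w)
C(B) = B²
((18 - 5)*(-1 + 5) + g(-4, -1))²/C(-48) + 1973/2225 = ((18 - 5)*(-1 + 5) - 1*(-4))²/((-48)²) + 1973/2225 = (13*4 + 4)²/2304 + 1973*(1/2225) = (52 + 4)²*(1/2304) + 1973/2225 = 56²*(1/2304) + 1973/2225 = 3136*(1/2304) + 1973/2225 = 49/36 + 1973/2225 = 180053/80100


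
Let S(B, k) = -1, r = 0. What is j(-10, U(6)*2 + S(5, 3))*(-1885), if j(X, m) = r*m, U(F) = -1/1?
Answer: 0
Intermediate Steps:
U(F) = -1 (U(F) = -1*1 = -1)
j(X, m) = 0 (j(X, m) = 0*m = 0)
j(-10, U(6)*2 + S(5, 3))*(-1885) = 0*(-1885) = 0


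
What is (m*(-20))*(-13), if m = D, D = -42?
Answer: -10920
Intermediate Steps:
m = -42
(m*(-20))*(-13) = -42*(-20)*(-13) = 840*(-13) = -10920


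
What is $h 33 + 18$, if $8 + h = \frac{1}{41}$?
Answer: $- \frac{10053}{41} \approx -245.2$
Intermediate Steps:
$h = - \frac{327}{41}$ ($h = -8 + \frac{1}{41} = - \frac{327}{41} \approx -7.9756$)
$h 33 + 18 = \left(- \frac{327}{41}\right) 33 + 18 = - \frac{10791}{41} + 18 = - \frac{10053}{41}$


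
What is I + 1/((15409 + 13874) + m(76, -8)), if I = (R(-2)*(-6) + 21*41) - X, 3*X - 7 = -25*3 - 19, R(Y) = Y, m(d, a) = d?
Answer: 26481819/29359 ≈ 902.00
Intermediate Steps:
X = -29 (X = 7/3 + (-25*3 - 19)/3 = 7/3 + (-75 - 19)/3 = 7/3 + (⅓)*(-94) = 7/3 - 94/3 = -29)
I = 902 (I = (-2*(-6) + 21*41) - 1*(-29) = (12 + 861) + 29 = 873 + 29 = 902)
I + 1/((15409 + 13874) + m(76, -8)) = 902 + 1/((15409 + 13874) + 76) = 902 + 1/(29283 + 76) = 902 + 1/29359 = 26481819/29359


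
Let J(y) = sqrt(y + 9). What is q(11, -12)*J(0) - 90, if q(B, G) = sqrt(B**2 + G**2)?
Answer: -90 + 3*sqrt(265) ≈ -41.164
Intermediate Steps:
J(y) = sqrt(9 + y)
q(11, -12)*J(0) - 90 = sqrt(11**2 + (-12)**2)*sqrt(9 + 0) - 90 = sqrt(121 + 144)*sqrt(9) - 90 = sqrt(265)*3 - 90 = 3*sqrt(265) - 90 = -90 + 3*sqrt(265)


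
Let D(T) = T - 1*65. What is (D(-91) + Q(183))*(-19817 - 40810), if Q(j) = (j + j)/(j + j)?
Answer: 9397185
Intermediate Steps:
D(T) = -65 + T (D(T) = T - 65 = -65 + T)
Q(j) = 1 (Q(j) = (2*j)/((2*j)) = (2*j)*(1/(2*j)) = 1)
(D(-91) + Q(183))*(-19817 - 40810) = ((-65 - 91) + 1)*(-19817 - 40810) = (-156 + 1)*(-60627) = -155*(-60627) = 9397185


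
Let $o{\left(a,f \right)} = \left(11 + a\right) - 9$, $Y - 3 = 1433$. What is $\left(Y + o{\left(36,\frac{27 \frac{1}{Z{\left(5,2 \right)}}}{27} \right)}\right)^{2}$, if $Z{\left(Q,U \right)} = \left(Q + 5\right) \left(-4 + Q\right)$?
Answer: $2172676$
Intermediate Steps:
$Y = 1436$ ($Y = 3 + 1433 = 1436$)
$Z{\left(Q,U \right)} = \left(-4 + Q\right) \left(5 + Q\right)$ ($Z{\left(Q,U \right)} = \left(5 + Q\right) \left(-4 + Q\right) = \left(-4 + Q\right) \left(5 + Q\right)$)
$o{\left(a,f \right)} = 2 + a$
$\left(Y + o{\left(36,\frac{27 \frac{1}{Z{\left(5,2 \right)}}}{27} \right)}\right)^{2} = \left(1436 + \left(2 + 36\right)\right)^{2} = \left(1436 + 38\right)^{2} = 1474^{2} = 2172676$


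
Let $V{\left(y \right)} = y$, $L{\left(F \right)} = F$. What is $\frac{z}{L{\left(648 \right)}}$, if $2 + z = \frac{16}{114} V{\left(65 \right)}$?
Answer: $\frac{203}{18468} \approx 0.010992$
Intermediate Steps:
$z = \frac{406}{57}$ ($z = -2 + \frac{16}{114} \cdot 65 = -2 + 16 \cdot \frac{1}{114} \cdot 65 = -2 + \frac{8}{57} \cdot 65 = -2 + \frac{520}{57} = \frac{406}{57} \approx 7.1228$)
$\frac{z}{L{\left(648 \right)}} = \frac{406}{57 \cdot 648} = \frac{406}{57} \cdot \frac{1}{648} = \frac{203}{18468}$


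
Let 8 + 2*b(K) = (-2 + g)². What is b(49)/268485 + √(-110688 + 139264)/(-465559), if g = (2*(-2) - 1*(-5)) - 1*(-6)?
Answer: 17/536970 - 4*√1786/465559 ≈ -0.00033144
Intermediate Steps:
g = 7 (g = (-4 + 5) + 6 = 1 + 6 = 7)
b(K) = 17/2 (b(K) = -4 + (-2 + 7)²/2 = -4 + (½)*5² = -4 + (½)*25 = -4 + 25/2 = 17/2)
b(49)/268485 + √(-110688 + 139264)/(-465559) = (17/2)/268485 + √(-110688 + 139264)/(-465559) = (17/2)*(1/268485) + √28576*(-1/465559) = 17/536970 + (4*√1786)*(-1/465559) = 17/536970 - 4*√1786/465559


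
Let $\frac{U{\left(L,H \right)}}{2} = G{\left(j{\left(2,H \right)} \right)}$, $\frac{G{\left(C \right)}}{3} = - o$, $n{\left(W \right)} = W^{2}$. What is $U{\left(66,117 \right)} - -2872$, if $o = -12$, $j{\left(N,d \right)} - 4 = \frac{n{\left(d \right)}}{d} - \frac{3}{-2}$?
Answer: $2944$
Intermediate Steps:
$j{\left(N,d \right)} = \frac{11}{2} + d$ ($j{\left(N,d \right)} = 4 + \left(\frac{d^{2}}{d} - \frac{3}{-2}\right) = 4 + \left(d - - \frac{3}{2}\right) = 4 + \left(d + \frac{3}{2}\right) = 4 + \left(\frac{3}{2} + d\right) = \frac{11}{2} + d$)
$G{\left(C \right)} = 36$ ($G{\left(C \right)} = 3 \left(\left(-1\right) \left(-12\right)\right) = 3 \cdot 12 = 36$)
$U{\left(L,H \right)} = 72$ ($U{\left(L,H \right)} = 2 \cdot 36 = 72$)
$U{\left(66,117 \right)} - -2872 = 72 - -2872 = 72 + 2872 = 2944$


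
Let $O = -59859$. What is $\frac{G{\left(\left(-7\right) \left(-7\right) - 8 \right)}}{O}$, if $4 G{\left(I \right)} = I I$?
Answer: $- \frac{1681}{239436} \approx -0.0070207$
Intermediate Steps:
$G{\left(I \right)} = \frac{I^{2}}{4}$ ($G{\left(I \right)} = \frac{I I}{4} = \frac{I^{2}}{4}$)
$\frac{G{\left(\left(-7\right) \left(-7\right) - 8 \right)}}{O} = \frac{\frac{1}{4} \left(\left(-7\right) \left(-7\right) - 8\right)^{2}}{-59859} = \frac{\left(49 - 8\right)^{2}}{4} \left(- \frac{1}{59859}\right) = \frac{41^{2}}{4} \left(- \frac{1}{59859}\right) = \frac{1}{4} \cdot 1681 \left(- \frac{1}{59859}\right) = \frac{1681}{4} \left(- \frac{1}{59859}\right) = - \frac{1681}{239436}$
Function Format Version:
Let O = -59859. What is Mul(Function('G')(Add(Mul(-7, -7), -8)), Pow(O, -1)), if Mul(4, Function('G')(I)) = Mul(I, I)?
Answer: Rational(-1681, 239436) ≈ -0.0070207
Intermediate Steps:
Function('G')(I) = Mul(Rational(1, 4), Pow(I, 2)) (Function('G')(I) = Mul(Rational(1, 4), Mul(I, I)) = Mul(Rational(1, 4), Pow(I, 2)))
Mul(Function('G')(Add(Mul(-7, -7), -8)), Pow(O, -1)) = Mul(Mul(Rational(1, 4), Pow(Add(Mul(-7, -7), -8), 2)), Pow(-59859, -1)) = Mul(Mul(Rational(1, 4), Pow(Add(49, -8), 2)), Rational(-1, 59859)) = Mul(Mul(Rational(1, 4), Pow(41, 2)), Rational(-1, 59859)) = Mul(Mul(Rational(1, 4), 1681), Rational(-1, 59859)) = Mul(Rational(1681, 4), Rational(-1, 59859)) = Rational(-1681, 239436)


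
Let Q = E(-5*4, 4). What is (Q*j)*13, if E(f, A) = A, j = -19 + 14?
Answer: -260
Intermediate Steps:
j = -5
Q = 4
(Q*j)*13 = (4*(-5))*13 = -20*13 = -260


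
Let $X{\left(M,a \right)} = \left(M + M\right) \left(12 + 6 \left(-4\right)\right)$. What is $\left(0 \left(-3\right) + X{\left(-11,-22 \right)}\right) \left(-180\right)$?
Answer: $-47520$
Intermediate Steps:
$X{\left(M,a \right)} = - 24 M$ ($X{\left(M,a \right)} = 2 M \left(12 - 24\right) = 2 M \left(-12\right) = - 24 M$)
$\left(0 \left(-3\right) + X{\left(-11,-22 \right)}\right) \left(-180\right) = \left(0 \left(-3\right) - -264\right) \left(-180\right) = \left(0 + 264\right) \left(-180\right) = 264 \left(-180\right) = -47520$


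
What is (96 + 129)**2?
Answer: 50625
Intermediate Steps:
(96 + 129)**2 = 225**2 = 50625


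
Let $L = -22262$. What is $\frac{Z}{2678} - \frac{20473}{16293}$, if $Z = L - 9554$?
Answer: $- \frac{286602391}{21816327} \approx -13.137$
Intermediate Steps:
$Z = -31816$ ($Z = -22262 - 9554 = -31816$)
$\frac{Z}{2678} - \frac{20473}{16293} = - \frac{31816}{2678} - \frac{20473}{16293} = \left(-31816\right) \frac{1}{2678} - \frac{20473}{16293} = - \frac{15908}{1339} - \frac{20473}{16293} = - \frac{286602391}{21816327}$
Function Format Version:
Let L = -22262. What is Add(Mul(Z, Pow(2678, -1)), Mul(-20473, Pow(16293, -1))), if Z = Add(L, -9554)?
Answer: Rational(-286602391, 21816327) ≈ -13.137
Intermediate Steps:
Z = -31816 (Z = Add(-22262, -9554) = -31816)
Add(Mul(Z, Pow(2678, -1)), Mul(-20473, Pow(16293, -1))) = Add(Mul(-31816, Pow(2678, -1)), Mul(-20473, Pow(16293, -1))) = Add(Mul(-31816, Rational(1, 2678)), Mul(-20473, Rational(1, 16293))) = Add(Rational(-15908, 1339), Rational(-20473, 16293)) = Rational(-286602391, 21816327)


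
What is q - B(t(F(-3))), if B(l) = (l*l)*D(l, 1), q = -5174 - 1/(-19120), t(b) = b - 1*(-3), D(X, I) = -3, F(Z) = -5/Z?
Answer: -293033117/57360 ≈ -5108.7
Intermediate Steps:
t(b) = 3 + b (t(b) = b + 3 = 3 + b)
q = -98926879/19120 (q = -5174 - 1*(-1/19120) = -5174 + 1/19120 = -98926879/19120 ≈ -5174.0)
B(l) = -3*l**2 (B(l) = (l*l)*(-3) = l**2*(-3) = -3*l**2)
q - B(t(F(-3))) = -98926879/19120 - (-3)*(3 - 5/(-3))**2 = -98926879/19120 - (-3)*(3 - 5*(-1/3))**2 = -98926879/19120 - (-3)*(3 + 5/3)**2 = -98926879/19120 - (-3)*(14/3)**2 = -98926879/19120 - (-3)*196/9 = -98926879/19120 - 1*(-196/3) = -98926879/19120 + 196/3 = -293033117/57360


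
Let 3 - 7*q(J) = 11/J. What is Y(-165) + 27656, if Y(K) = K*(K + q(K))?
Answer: 383661/7 ≈ 54809.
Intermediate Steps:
q(J) = 3/7 - 11/(7*J)
Y(K) = K*(K + (-11 + 3*K)/(7*K))
Y(-165) + 27656 = (-11/7 + (-165)**2 + (3/7)*(-165)) + 27656 = (-11/7 + 27225 - 495/7) + 27656 = 190069/7 + 27656 = 383661/7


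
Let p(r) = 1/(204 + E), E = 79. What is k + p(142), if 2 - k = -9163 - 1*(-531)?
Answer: 2443423/283 ≈ 8634.0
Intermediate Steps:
p(r) = 1/283 (p(r) = 1/(204 + 79) = 1/283)
k = 8634 (k = 2 - (-9163 - 1*(-531)) = 2 - (-9163 + 531) = 2 - 1*(-8632) = 2 + 8632 = 8634)
k + p(142) = 8634 + 1/283 = 2443423/283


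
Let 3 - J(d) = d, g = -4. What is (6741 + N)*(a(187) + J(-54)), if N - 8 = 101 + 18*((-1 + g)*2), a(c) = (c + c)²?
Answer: 933353110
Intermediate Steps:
J(d) = 3 - d
a(c) = 4*c² (a(c) = (2*c)² = 4*c²)
N = -71 (N = 8 + (101 + 18*((-1 - 4)*2)) = 8 + (101 + 18*(-5*2)) = 8 + (101 + 18*(-10)) = 8 + (101 - 180) = 8 - 79 = -71)
(6741 + N)*(a(187) + J(-54)) = (6741 - 71)*(4*187² + (3 - 1*(-54))) = 6670*(4*34969 + (3 + 54)) = 6670*(139876 + 57) = 6670*139933 = 933353110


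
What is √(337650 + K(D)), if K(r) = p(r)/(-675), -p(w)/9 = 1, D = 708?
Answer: √75971253/15 ≈ 581.08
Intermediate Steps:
p(w) = -9 (p(w) = -9*1 = -9)
K(r) = 1/75 (K(r) = -9/(-675) = -9*(-1/675) = 1/75)
√(337650 + K(D)) = √(337650 + 1/75) = √(25323751/75) = √75971253/15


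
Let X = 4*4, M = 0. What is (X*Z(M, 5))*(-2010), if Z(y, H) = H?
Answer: -160800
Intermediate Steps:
X = 16
(X*Z(M, 5))*(-2010) = (16*5)*(-2010) = 80*(-2010) = -160800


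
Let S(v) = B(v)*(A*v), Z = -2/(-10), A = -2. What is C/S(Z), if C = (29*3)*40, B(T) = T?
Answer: -43500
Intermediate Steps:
Z = ⅕ (Z = -2*(-⅒) = ⅕ ≈ 0.20000)
S(v) = -2*v² (S(v) = v*(-2*v) = -2*v²)
C = 3480 (C = 87*40 = 3480)
C/S(Z) = 3480/((-2*(⅕)²)) = 3480/((-2*1/25)) = 3480/(-2/25) = 3480*(-25/2) = -43500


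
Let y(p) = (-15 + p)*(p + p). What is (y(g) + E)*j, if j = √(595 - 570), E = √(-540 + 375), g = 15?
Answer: 5*I*√165 ≈ 64.226*I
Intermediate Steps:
y(p) = 2*p*(-15 + p) (y(p) = (-15 + p)*(2*p) = 2*p*(-15 + p))
E = I*√165 (E = √(-165) = I*√165 ≈ 12.845*I)
j = 5 (j = √25 = 5)
(y(g) + E)*j = (2*15*(-15 + 15) + I*√165)*5 = (2*15*0 + I*√165)*5 = (0 + I*√165)*5 = (I*√165)*5 = 5*I*√165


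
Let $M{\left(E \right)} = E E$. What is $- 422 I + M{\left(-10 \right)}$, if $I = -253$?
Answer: $106866$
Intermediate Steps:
$M{\left(E \right)} = E^{2}$
$- 422 I + M{\left(-10 \right)} = \left(-422\right) \left(-253\right) + \left(-10\right)^{2} = 106766 + 100 = 106866$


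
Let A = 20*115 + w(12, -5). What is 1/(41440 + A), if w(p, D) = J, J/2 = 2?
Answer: 1/43744 ≈ 2.2860e-5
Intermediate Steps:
J = 4 (J = 2*2 = 4)
w(p, D) = 4
A = 2304 (A = 20*115 + 4 = 2300 + 4 = 2304)
1/(41440 + A) = 1/(41440 + 2304) = 1/43744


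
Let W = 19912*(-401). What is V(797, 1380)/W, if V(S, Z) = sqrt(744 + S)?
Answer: -sqrt(1541)/7984712 ≈ -4.9163e-6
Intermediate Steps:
W = -7984712
V(797, 1380)/W = sqrt(744 + 797)/(-7984712) = sqrt(1541)*(-1/7984712) = -sqrt(1541)/7984712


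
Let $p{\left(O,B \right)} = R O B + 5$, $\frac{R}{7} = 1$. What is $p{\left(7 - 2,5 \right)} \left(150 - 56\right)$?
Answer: $16920$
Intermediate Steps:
$R = 7$ ($R = 7 \cdot 1 = 7$)
$p{\left(O,B \right)} = 5 + 7 B O$ ($p{\left(O,B \right)} = 7 O B + 5 = 7 B O + 5 = 5 + 7 B O$)
$p{\left(7 - 2,5 \right)} \left(150 - 56\right) = \left(5 + 7 \cdot 5 \left(7 - 2\right)\right) \left(150 - 56\right) = \left(5 + 7 \cdot 5 \cdot 5\right) 94 = \left(5 + 175\right) 94 = 180 \cdot 94 = 16920$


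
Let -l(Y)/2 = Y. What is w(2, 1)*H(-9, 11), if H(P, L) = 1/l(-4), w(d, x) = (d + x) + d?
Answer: 5/8 ≈ 0.62500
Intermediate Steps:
l(Y) = -2*Y
w(d, x) = x + 2*d
H(P, L) = 1/8 (H(P, L) = 1/(-2*(-4)) = 1/8)
w(2, 1)*H(-9, 11) = (1 + 2*2)*(1/8) = (1 + 4)*(1/8) = 5*(1/8) = 5/8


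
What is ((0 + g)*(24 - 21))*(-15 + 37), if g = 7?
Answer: 462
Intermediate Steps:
((0 + g)*(24 - 21))*(-15 + 37) = ((0 + 7)*(24 - 21))*(-15 + 37) = (7*3)*22 = 21*22 = 462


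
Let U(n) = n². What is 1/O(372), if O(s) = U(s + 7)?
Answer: 1/143641 ≈ 6.9618e-6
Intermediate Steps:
O(s) = (7 + s)² (O(s) = (s + 7)² = (7 + s)²)
1/O(372) = 1/((7 + 372)²) = 1/(379²) = 1/143641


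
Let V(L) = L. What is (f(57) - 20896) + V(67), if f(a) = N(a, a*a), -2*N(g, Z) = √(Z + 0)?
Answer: -41715/2 ≈ -20858.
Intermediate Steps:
N(g, Z) = -√Z/2 (N(g, Z) = -√(Z + 0)/2 = -√Z/2)
f(a) = -√(a²)/2
(f(57) - 20896) + V(67) = (-√(57²)/2 - 20896) + 67 = (-√3249/2 - 20896) + 67 = (-½*57 - 20896) + 67 = (-57/2 - 20896) + 67 = -41849/2 + 67 = -41715/2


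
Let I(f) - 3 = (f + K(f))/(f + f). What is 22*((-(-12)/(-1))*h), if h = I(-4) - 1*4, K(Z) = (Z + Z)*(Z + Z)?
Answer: 2244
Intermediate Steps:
K(Z) = 4*Z**2 (K(Z) = (2*Z)*(2*Z) = 4*Z**2)
I(f) = 3 + (f + 4*f**2)/(2*f) (I(f) = 3 + (f + 4*f**2)/(f + f) = 3 + (f + 4*f**2)/((2*f)) = 3 + (f + 4*f**2)*(1/(2*f)) = 3 + (f + 4*f**2)/(2*f))
h = -17/2 (h = (7/2 + 2*(-4)) - 1*4 = (7/2 - 8) - 4 = -9/2 - 4 = -17/2 ≈ -8.5000)
22*((-(-12)/(-1))*h) = 22*(-(-12)/(-1)*(-17/2)) = 22*(-(-12)*(-1)*(-17/2)) = 22*(-3*4*(-17/2)) = 22*(-12*(-17/2)) = 22*102 = 2244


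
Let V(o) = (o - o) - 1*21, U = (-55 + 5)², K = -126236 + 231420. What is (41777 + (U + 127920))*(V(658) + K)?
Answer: 18108753111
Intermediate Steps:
K = 105184
U = 2500 (U = (-50)² = 2500)
V(o) = -21 (V(o) = 0 - 21 = -21)
(41777 + (U + 127920))*(V(658) + K) = (41777 + (2500 + 127920))*(-21 + 105184) = (41777 + 130420)*105163 = 172197*105163 = 18108753111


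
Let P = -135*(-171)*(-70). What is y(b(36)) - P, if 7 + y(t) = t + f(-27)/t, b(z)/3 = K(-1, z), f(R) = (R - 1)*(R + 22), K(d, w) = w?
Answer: 43633412/27 ≈ 1.6161e+6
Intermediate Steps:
f(R) = (-1 + R)*(22 + R)
b(z) = 3*z
y(t) = -7 + t + 140/t (y(t) = -7 + (t + (-22 + (-27)² + 21*(-27))/t) = -7 + (t + (-22 + 729 - 567)/t) = -7 + (t + 140/t) = -7 + t + 140/t)
P = -1615950 (P = 23085*(-70) = -1615950)
y(b(36)) - P = (-7 + 3*36 + 140/((3*36))) - 1*(-1615950) = (-7 + 108 + 140/108) + 1615950 = (-7 + 108 + 140*(1/108)) + 1615950 = (-7 + 108 + 35/27) + 1615950 = 2762/27 + 1615950 = 43633412/27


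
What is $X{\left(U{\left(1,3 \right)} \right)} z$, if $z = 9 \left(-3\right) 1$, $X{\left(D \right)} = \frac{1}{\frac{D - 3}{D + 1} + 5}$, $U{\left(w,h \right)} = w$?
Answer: $- \frac{27}{4} \approx -6.75$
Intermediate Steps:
$X{\left(D \right)} = \frac{1}{5 + \frac{-3 + D}{1 + D}}$ ($X{\left(D \right)} = \frac{1}{\frac{-3 + D}{1 + D} + 5} = \frac{1}{5 + \frac{-3 + D}{1 + D}}$)
$z = -27$ ($z = \left(-27\right) 1 = -27$)
$X{\left(U{\left(1,3 \right)} \right)} z = \frac{1 + 1}{2 \left(1 + 3 \cdot 1\right)} \left(-27\right) = \frac{1}{2} \frac{1}{1 + 3} \cdot 2 \left(-27\right) = \frac{1}{2} \cdot \frac{1}{4} \cdot 2 \left(-27\right) = \frac{1}{4} \left(-27\right) = - \frac{27}{4}$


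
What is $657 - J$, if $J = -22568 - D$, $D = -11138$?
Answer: $12087$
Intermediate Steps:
$J = -11430$ ($J = -22568 - -11138 = -22568 + 11138 = -11430$)
$657 - J = 657 - -11430 = 657 + 11430 = 12087$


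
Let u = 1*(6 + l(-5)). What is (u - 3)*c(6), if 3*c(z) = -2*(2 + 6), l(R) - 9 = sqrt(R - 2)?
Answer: -64 - 16*I*sqrt(7)/3 ≈ -64.0 - 14.111*I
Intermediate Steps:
l(R) = 9 + sqrt(-2 + R) (l(R) = 9 + sqrt(R - 2) = 9 + sqrt(-2 + R))
c(z) = -16/3 (c(z) = (-2*(2 + 6))/3 = (-2*8)/3 = (1/3)*(-16) = -16/3)
u = 15 + I*sqrt(7) (u = 1*(6 + (9 + sqrt(-2 - 5))) = 1*(6 + (9 + sqrt(-7))) = 1*(6 + (9 + I*sqrt(7))) = 1*(15 + I*sqrt(7)) = 15 + I*sqrt(7) ≈ 15.0 + 2.6458*I)
(u - 3)*c(6) = ((15 + I*sqrt(7)) - 3)*(-16/3) = (12 + I*sqrt(7))*(-16/3) = -64 - 16*I*sqrt(7)/3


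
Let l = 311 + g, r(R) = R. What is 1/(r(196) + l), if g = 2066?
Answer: 1/2573 ≈ 0.00038865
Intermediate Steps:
l = 2377 (l = 311 + 2066 = 2377)
1/(r(196) + l) = 1/(196 + 2377) = 1/2573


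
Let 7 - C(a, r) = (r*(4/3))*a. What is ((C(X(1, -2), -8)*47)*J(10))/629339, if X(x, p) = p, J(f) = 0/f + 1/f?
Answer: -2021/18880170 ≈ -0.00010704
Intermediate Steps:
J(f) = 1/f (J(f) = 0 + 1/f = 1/f)
C(a, r) = 7 - 4*a*r/3 (C(a, r) = 7 - r*(4/3)*a = 7 - 4*r/3*a = 7 - 4*a*r/3)
((C(X(1, -2), -8)*47)*J(10))/629339 = (((7 - 4/3*(-2)*(-8))*47)/10)/629339 = (((7 - 64/3)*47)*(⅒))*(1/629339) = (-43/3*47*(⅒))*(1/629339) = -2021/3*⅒*(1/629339) = -2021/30*1/629339 = -2021/18880170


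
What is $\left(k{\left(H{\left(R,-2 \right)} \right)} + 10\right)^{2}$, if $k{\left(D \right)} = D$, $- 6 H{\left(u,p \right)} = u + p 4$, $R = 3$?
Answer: $\frac{4225}{36} \approx 117.36$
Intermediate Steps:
$H{\left(u,p \right)} = - \frac{2 p}{3} - \frac{u}{6}$ ($H{\left(u,p \right)} = - \frac{u + p 4}{6} = - \frac{u + 4 p}{6} = - \frac{2 p}{3} - \frac{u}{6}$)
$\left(k{\left(H{\left(R,-2 \right)} \right)} + 10\right)^{2} = \left(\left(\left(- \frac{2}{3}\right) \left(-2\right) - \frac{1}{2}\right) + 10\right)^{2} = \left(\left(\frac{4}{3} - \frac{1}{2}\right) + 10\right)^{2} = \left(\frac{5}{6} + 10\right)^{2} = \left(\frac{65}{6}\right)^{2} = \frac{4225}{36}$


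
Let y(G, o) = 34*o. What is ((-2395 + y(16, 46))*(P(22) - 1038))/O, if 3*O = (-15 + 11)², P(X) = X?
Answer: 316611/2 ≈ 1.5831e+5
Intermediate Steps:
O = 16/3 (O = (-15 + 11)²/3 = (⅓)*(-4)² = (⅓)*16 = 16/3 ≈ 5.3333)
((-2395 + y(16, 46))*(P(22) - 1038))/O = ((-2395 + 34*46)*(22 - 1038))/(16/3) = ((-2395 + 1564)*(-1016))*(3/16) = -831*(-1016)*(3/16) = 844296*(3/16) = 316611/2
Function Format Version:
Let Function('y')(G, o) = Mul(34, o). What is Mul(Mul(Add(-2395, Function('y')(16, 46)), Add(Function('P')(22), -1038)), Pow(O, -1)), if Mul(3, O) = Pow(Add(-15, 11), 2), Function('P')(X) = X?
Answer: Rational(316611, 2) ≈ 1.5831e+5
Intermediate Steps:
O = Rational(16, 3) (O = Mul(Rational(1, 3), Pow(Add(-15, 11), 2)) = Mul(Rational(1, 3), Pow(-4, 2)) = Mul(Rational(1, 3), 16) = Rational(16, 3) ≈ 5.3333)
Mul(Mul(Add(-2395, Function('y')(16, 46)), Add(Function('P')(22), -1038)), Pow(O, -1)) = Mul(Mul(Add(-2395, Mul(34, 46)), Add(22, -1038)), Pow(Rational(16, 3), -1)) = Mul(Mul(Add(-2395, 1564), -1016), Rational(3, 16)) = Mul(Mul(-831, -1016), Rational(3, 16)) = Mul(844296, Rational(3, 16)) = Rational(316611, 2)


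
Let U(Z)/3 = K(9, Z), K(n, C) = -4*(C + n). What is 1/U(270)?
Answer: -1/3348 ≈ -0.00029869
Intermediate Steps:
K(n, C) = -4*C - 4*n
U(Z) = -108 - 12*Z (U(Z) = 3*(-4*Z - 4*9) = 3*(-4*Z - 36) = 3*(-36 - 4*Z) = -108 - 12*Z)
1/U(270) = 1/(-108 - 12*270) = 1/(-108 - 3240) = 1/(-3348) = -1/3348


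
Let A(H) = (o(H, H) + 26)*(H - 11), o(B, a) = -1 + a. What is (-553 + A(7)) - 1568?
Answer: -2249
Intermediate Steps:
A(H) = (-11 + H)*(25 + H) (A(H) = ((-1 + H) + 26)*(H - 11) = (25 + H)*(-11 + H) = (-11 + H)*(25 + H))
(-553 + A(7)) - 1568 = (-553 + (-275 + 7² + 14*7)) - 1568 = (-553 + (-275 + 49 + 98)) - 1568 = (-553 - 128) - 1568 = -681 - 1568 = -2249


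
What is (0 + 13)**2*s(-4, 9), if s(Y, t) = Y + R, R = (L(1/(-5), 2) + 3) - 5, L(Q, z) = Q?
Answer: -5239/5 ≈ -1047.8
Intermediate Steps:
R = -11/5 (R = (1/(-5) + 3) - 5 = (-1/5 + 3) - 5 = 14/5 - 5 = -11/5 ≈ -2.2000)
s(Y, t) = -11/5 + Y (s(Y, t) = Y - 11/5 = -11/5 + Y)
(0 + 13)**2*s(-4, 9) = (0 + 13)**2*(-11/5 - 4) = 13**2*(-31/5) = 169*(-31/5) = -5239/5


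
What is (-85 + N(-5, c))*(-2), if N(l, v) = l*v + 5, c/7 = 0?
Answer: 160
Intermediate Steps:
c = 0 (c = 7*0 = 0)
N(l, v) = 5 + l*v
(-85 + N(-5, c))*(-2) = (-85 + (5 - 5*0))*(-2) = (-85 + (5 + 0))*(-2) = (-85 + 5)*(-2) = -80*(-2) = 160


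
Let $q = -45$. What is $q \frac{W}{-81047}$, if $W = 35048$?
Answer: $\frac{1577160}{81047} \approx 19.46$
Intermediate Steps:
$q \frac{W}{-81047} = - 45 \frac{35048}{-81047} = - 45 \cdot 35048 \left(- \frac{1}{81047}\right) = \left(-45\right) \left(- \frac{35048}{81047}\right) = \frac{1577160}{81047}$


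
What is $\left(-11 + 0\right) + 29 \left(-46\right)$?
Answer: $-1345$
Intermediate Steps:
$\left(-11 + 0\right) + 29 \left(-46\right) = -11 - 1334 = -1345$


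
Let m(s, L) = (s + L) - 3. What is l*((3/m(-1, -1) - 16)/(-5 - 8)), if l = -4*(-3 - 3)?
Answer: 1992/65 ≈ 30.646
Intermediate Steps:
m(s, L) = -3 + L + s (m(s, L) = (L + s) - 3 = -3 + L + s)
l = 24 (l = -4*(-6) = 24)
l*((3/m(-1, -1) - 16)/(-5 - 8)) = 24*((3/(-3 - 1 - 1) - 16)/(-5 - 8)) = 24*((3/(-5) - 16)/(-13)) = 24*((3*(-1/5) - 16)*(-1/13)) = 24*((-3/5 - 16)*(-1/13)) = 24*(-83/5*(-1/13)) = 24*(83/65) = 1992/65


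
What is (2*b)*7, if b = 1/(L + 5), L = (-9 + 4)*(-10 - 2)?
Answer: 14/65 ≈ 0.21538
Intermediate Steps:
L = 60 (L = -5*(-12) = 60)
b = 1/65 (b = 1/(60 + 5) = 1/65 ≈ 0.015385)
(2*b)*7 = (2*(1/65))*7 = (2/65)*7 = 14/65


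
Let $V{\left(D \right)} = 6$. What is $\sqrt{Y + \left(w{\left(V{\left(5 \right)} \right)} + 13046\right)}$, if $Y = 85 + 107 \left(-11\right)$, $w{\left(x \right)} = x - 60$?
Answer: $10 \sqrt{119} \approx 109.09$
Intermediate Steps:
$w{\left(x \right)} = -60 + x$
$Y = -1092$ ($Y = 85 - 1177 = -1092$)
$\sqrt{Y + \left(w{\left(V{\left(5 \right)} \right)} + 13046\right)} = \sqrt{-1092 + \left(\left(-60 + 6\right) + 13046\right)} = \sqrt{-1092 + \left(-54 + 13046\right)} = \sqrt{-1092 + 12992} = \sqrt{11900} = 10 \sqrt{119}$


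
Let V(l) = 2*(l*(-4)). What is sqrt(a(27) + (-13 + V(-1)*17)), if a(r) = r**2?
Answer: 2*sqrt(213) ≈ 29.189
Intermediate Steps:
V(l) = -8*l (V(l) = 2*(-4*l) = -8*l)
sqrt(a(27) + (-13 + V(-1)*17)) = sqrt(27**2 + (-13 - 8*(-1)*17)) = sqrt(729 + (-13 + 8*17)) = sqrt(729 + (-13 + 136)) = sqrt(729 + 123) = sqrt(852) = 2*sqrt(213)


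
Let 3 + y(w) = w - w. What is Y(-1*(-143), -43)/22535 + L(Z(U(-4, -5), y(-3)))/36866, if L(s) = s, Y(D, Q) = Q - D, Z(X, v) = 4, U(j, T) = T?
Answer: -3383468/415387655 ≈ -0.0081453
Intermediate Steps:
y(w) = -3 (y(w) = -3 + (w - w) = -3 + 0 = -3)
Y(-1*(-143), -43)/22535 + L(Z(U(-4, -5), y(-3)))/36866 = (-43 - (-1)*(-143))/22535 + 4/36866 = (-43 - 1*143)*(1/22535) + 4*(1/36866) = (-43 - 143)*(1/22535) + 2/18433 = -186*1/22535 + 2/18433 = -186/22535 + 2/18433 = -3383468/415387655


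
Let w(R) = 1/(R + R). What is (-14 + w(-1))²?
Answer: 841/4 ≈ 210.25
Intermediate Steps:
w(R) = 1/(2*R)
(-14 + w(-1))² = (-14 + (½)/(-1))² = (-14 + (½)*(-1))² = (-14 - ½)² = (-29/2)² = 841/4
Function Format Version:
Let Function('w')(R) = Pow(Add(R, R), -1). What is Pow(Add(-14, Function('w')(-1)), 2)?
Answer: Rational(841, 4) ≈ 210.25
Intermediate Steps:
Function('w')(R) = Mul(Rational(1, 2), Pow(R, -1)) (Function('w')(R) = Pow(Mul(2, R), -1) = Mul(Rational(1, 2), Pow(R, -1)))
Pow(Add(-14, Function('w')(-1)), 2) = Pow(Add(-14, Mul(Rational(1, 2), Pow(-1, -1))), 2) = Pow(Add(-14, Mul(Rational(1, 2), -1)), 2) = Pow(Add(-14, Rational(-1, 2)), 2) = Pow(Rational(-29, 2), 2) = Rational(841, 4)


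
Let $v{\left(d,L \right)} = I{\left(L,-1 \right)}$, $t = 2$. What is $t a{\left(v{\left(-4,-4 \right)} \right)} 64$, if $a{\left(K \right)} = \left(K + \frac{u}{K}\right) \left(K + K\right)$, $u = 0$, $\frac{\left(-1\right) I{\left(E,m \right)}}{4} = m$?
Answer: $4096$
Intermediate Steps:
$I{\left(E,m \right)} = - 4 m$
$v{\left(d,L \right)} = 4$ ($v{\left(d,L \right)} = \left(-4\right) \left(-1\right) = 4$)
$a{\left(K \right)} = 2 K^{2}$ ($a{\left(K \right)} = \left(K + \frac{0}{K}\right) \left(K + K\right) = \left(K + 0\right) 2 K = K 2 K = 2 K^{2}$)
$t a{\left(v{\left(-4,-4 \right)} \right)} 64 = 2 \cdot 2 \cdot 4^{2} \cdot 64 = 2 \cdot 2 \cdot 16 \cdot 64 = 2 \cdot 32 \cdot 64 = 64 \cdot 64 = 4096$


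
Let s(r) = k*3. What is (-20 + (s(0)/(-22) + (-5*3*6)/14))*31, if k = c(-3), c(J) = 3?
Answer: -128123/154 ≈ -831.97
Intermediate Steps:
k = 3
s(r) = 9 (s(r) = 3*3 = 9)
(-20 + (s(0)/(-22) + (-5*3*6)/14))*31 = (-20 + (9/(-22) + (-5*3*6)/14))*31 = (-20 + (9*(-1/22) - 15*6*(1/14)))*31 = (-20 + (-9/22 - 90*1/14))*31 = (-20 + (-9/22 - 45/7))*31 = (-20 - 1053/154)*31 = -4133/154*31 = -128123/154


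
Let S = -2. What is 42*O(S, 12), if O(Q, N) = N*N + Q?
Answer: 5964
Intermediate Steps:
O(Q, N) = Q + N**2 (O(Q, N) = N**2 + Q = Q + N**2)
42*O(S, 12) = 42*(-2 + 12**2) = 42*(-2 + 144) = 42*142 = 5964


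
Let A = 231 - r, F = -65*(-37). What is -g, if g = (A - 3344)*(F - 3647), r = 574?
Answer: -4579254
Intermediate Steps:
F = 2405
A = -343 (A = 231 - 1*574 = 231 - 574 = -343)
g = 4579254 (g = (-343 - 3344)*(2405 - 3647) = -3687*(-1242) = 4579254)
-g = -1*4579254 = -4579254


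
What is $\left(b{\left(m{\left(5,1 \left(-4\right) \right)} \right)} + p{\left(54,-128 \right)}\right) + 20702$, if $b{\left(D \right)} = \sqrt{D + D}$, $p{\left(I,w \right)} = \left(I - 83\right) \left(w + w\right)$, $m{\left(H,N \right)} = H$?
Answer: $28126 + \sqrt{10} \approx 28129.0$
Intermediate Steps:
$p{\left(I,w \right)} = 2 w \left(-83 + I\right)$ ($p{\left(I,w \right)} = \left(-83 + I\right) 2 w = 2 w \left(-83 + I\right)$)
$b{\left(D \right)} = \sqrt{2} \sqrt{D}$ ($b{\left(D \right)} = \sqrt{2 D} = \sqrt{2} \sqrt{D}$)
$\left(b{\left(m{\left(5,1 \left(-4\right) \right)} \right)} + p{\left(54,-128 \right)}\right) + 20702 = \left(\sqrt{2} \sqrt{5} + 2 \left(-128\right) \left(-83 + 54\right)\right) + 20702 = \left(\sqrt{10} + 2 \left(-128\right) \left(-29\right)\right) + 20702 = \left(\sqrt{10} + 7424\right) + 20702 = \left(7424 + \sqrt{10}\right) + 20702 = 28126 + \sqrt{10}$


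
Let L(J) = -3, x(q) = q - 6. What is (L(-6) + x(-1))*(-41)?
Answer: 410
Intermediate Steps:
x(q) = -6 + q
(L(-6) + x(-1))*(-41) = (-3 + (-6 - 1))*(-41) = (-3 - 7)*(-41) = -10*(-41) = 410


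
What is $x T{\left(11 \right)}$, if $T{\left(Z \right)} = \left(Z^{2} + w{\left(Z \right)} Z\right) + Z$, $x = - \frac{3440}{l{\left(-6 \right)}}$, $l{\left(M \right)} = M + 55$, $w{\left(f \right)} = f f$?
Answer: $- \frac{718960}{7} \approx -1.0271 \cdot 10^{5}$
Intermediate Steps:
$w{\left(f \right)} = f^{2}$
$l{\left(M \right)} = 55 + M$
$x = - \frac{3440}{49}$ ($x = - \frac{3440}{55 - 6} = - \frac{3440}{49} \approx -70.204$)
$T{\left(Z \right)} = Z + Z^{2} + Z^{3}$ ($T{\left(Z \right)} = \left(Z^{2} + Z^{2} Z\right) + Z = \left(Z^{2} + Z^{3}\right) + Z = Z + Z^{2} + Z^{3}$)
$x T{\left(11 \right)} = - \frac{3440 \cdot 11 \left(1 + 11 + 11^{2}\right)}{49} = - \frac{3440 \cdot 11 \left(1 + 11 + 121\right)}{49} = - \frac{3440 \cdot 11 \cdot 133}{49} = \left(- \frac{3440}{49}\right) 1463 = - \frac{718960}{7}$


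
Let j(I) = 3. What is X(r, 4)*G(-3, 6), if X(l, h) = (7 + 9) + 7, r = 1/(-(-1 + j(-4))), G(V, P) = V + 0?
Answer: -69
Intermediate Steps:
G(V, P) = V
r = -½ (r = 1/(-(-1 + 3)) = 1/(-1*2) = 1/(-2) = -½ ≈ -0.50000)
X(l, h) = 23 (X(l, h) = 16 + 7 = 23)
X(r, 4)*G(-3, 6) = 23*(-3) = -69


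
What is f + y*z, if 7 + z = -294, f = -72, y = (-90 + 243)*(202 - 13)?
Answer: -8704089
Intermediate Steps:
y = 28917 (y = 153*189 = 28917)
z = -301 (z = -7 - 294 = -301)
f + y*z = -72 + 28917*(-301) = -72 - 8704017 = -8704089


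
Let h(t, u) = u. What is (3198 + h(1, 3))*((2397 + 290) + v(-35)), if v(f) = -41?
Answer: 8469846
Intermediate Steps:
(3198 + h(1, 3))*((2397 + 290) + v(-35)) = (3198 + 3)*((2397 + 290) - 41) = 3201*(2687 - 41) = 3201*2646 = 8469846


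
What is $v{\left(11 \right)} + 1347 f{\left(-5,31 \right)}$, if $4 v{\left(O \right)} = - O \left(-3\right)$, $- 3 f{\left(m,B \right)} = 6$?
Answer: $- \frac{10743}{4} \approx -2685.8$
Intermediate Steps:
$f{\left(m,B \right)} = -2$ ($f{\left(m,B \right)} = \left(- \frac{1}{3}\right) 6 = -2$)
$v{\left(O \right)} = \frac{3 O}{4}$ ($v{\left(O \right)} = \frac{- O \left(-3\right)}{4} = \frac{3 O}{4}$)
$v{\left(11 \right)} + 1347 f{\left(-5,31 \right)} = \frac{3}{4} \cdot 11 + 1347 \left(-2\right) = \frac{33}{4} - 2694 = - \frac{10743}{4}$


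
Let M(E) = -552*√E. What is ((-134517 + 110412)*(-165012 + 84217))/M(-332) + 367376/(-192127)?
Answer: -367376/192127 + 649187825*I*√83/30544 ≈ -1.9122 + 1.9363e+5*I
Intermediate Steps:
((-134517 + 110412)*(-165012 + 84217))/M(-332) + 367376/(-192127) = ((-134517 + 110412)*(-165012 + 84217))/((-1104*I*√83)) + 367376/(-192127) = (-24105*(-80795))/((-1104*I*√83)) + 367376*(-1/192127) = 1947563475/((-1104*I*√83)) - 367376/192127 = 1947563475*(I*√83/91632) - 367376/192127 = 649187825*I*√83/30544 - 367376/192127 = -367376/192127 + 649187825*I*√83/30544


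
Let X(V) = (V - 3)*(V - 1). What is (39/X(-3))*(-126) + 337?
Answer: 529/4 ≈ 132.25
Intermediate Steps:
X(V) = (-1 + V)*(-3 + V) (X(V) = (-3 + V)*(-1 + V) = (-1 + V)*(-3 + V))
(39/X(-3))*(-126) + 337 = (39/(3 + (-3)² - 4*(-3)))*(-126) + 337 = (39/(3 + 9 + 12))*(-126) + 337 = (39/24)*(-126) + 337 = (39*(1/24))*(-126) + 337 = (13/8)*(-126) + 337 = -819/4 + 337 = 529/4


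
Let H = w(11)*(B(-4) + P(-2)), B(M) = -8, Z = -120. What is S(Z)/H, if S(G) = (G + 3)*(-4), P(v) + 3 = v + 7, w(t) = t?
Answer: -78/11 ≈ -7.0909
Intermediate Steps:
P(v) = 4 + v (P(v) = -3 + (v + 7) = -3 + (7 + v) = 4 + v)
S(G) = -12 - 4*G (S(G) = (3 + G)*(-4) = -12 - 4*G)
H = -66 (H = 11*(-8 + (4 - 2)) = 11*(-8 + 2) = 11*(-6) = -66)
S(Z)/H = (-12 - 4*(-120))/(-66) = (-12 + 480)*(-1/66) = 468*(-1/66) = -78/11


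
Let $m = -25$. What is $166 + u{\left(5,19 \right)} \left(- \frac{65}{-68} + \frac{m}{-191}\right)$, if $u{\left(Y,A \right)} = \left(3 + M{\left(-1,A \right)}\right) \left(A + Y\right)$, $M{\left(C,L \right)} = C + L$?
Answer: $\frac{2317492}{3247} \approx 713.73$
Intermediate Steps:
$u{\left(Y,A \right)} = \left(2 + A\right) \left(A + Y\right)$ ($u{\left(Y,A \right)} = \left(3 + \left(-1 + A\right)\right) \left(A + Y\right) = \left(2 + A\right) \left(A + Y\right)$)
$166 + u{\left(5,19 \right)} \left(- \frac{65}{-68} + \frac{m}{-191}\right) = 166 + \left(19^{2} + 2 \cdot 19 + 2 \cdot 5 + 19 \cdot 5\right) \left(- \frac{65}{-68} - \frac{25}{-191}\right) = 166 + \left(361 + 38 + 10 + 95\right) \left(\left(-65\right) \left(- \frac{1}{68}\right) - - \frac{25}{191}\right) = 166 + 504 \left(\frac{65}{68} + \frac{25}{191}\right) = 166 + 504 \cdot \frac{14115}{12988} = 166 + \frac{1778490}{3247} = \frac{2317492}{3247}$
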